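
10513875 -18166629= - 7652754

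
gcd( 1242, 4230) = 18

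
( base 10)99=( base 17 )5e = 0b1100011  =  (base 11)90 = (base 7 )201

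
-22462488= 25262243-47724731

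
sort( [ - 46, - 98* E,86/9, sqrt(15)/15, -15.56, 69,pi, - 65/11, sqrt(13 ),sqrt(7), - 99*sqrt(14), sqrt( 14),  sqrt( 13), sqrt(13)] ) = [ - 99* sqrt(14 ), - 98*E, - 46, - 15.56, - 65/11,  sqrt(15 )/15, sqrt( 7),pi, sqrt(13 ),sqrt( 13),sqrt(13 ),sqrt( 14),86/9, 69] 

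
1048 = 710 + 338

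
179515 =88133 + 91382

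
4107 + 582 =4689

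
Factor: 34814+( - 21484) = 2^1*5^1*31^1*43^1 = 13330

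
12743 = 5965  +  6778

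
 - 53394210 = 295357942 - 348752152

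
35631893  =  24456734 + 11175159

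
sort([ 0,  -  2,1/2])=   [ - 2 , 0,1/2] 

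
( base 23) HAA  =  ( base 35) 7IS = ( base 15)2b08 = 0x2411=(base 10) 9233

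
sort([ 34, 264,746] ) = [ 34,264,746 ]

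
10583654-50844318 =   -  40260664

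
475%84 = 55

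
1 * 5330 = 5330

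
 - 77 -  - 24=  - 53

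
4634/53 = 4634/53 = 87.43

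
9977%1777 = 1092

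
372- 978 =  - 606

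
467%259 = 208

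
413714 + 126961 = 540675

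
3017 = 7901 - 4884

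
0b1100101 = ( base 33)32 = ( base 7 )203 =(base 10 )101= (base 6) 245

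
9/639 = 1/71 = 0.01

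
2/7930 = 1/3965 = 0.00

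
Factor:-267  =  -3^1*89^1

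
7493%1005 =458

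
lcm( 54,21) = 378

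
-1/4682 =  - 1  +  4681/4682 = - 0.00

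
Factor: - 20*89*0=0^1 = 0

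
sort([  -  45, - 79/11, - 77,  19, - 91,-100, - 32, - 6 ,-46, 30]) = [ - 100,-91 , - 77, - 46, - 45, - 32, - 79/11, - 6, 19,30]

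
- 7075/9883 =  - 1 + 2808/9883  =  -0.72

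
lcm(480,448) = 6720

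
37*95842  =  3546154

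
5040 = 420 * 12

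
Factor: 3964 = 2^2*991^1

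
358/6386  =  179/3193 = 0.06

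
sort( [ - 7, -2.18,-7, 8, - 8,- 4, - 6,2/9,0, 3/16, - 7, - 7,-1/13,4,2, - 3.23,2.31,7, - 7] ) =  [ - 8,  -  7, - 7, - 7, - 7, - 7, - 6,- 4, - 3.23, - 2.18, - 1/13,  0, 3/16,2/9, 2,2.31,4,7,8] 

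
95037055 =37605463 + 57431592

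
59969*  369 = 22128561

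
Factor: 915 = 3^1*5^1*61^1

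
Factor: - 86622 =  - 2^1*3^1* 14437^1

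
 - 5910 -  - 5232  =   - 678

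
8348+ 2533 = 10881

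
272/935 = 16/55 = 0.29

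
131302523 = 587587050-456284527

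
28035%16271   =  11764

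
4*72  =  288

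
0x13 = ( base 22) J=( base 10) 19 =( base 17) 12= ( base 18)11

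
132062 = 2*66031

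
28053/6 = 9351/2  =  4675.50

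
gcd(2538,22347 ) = 9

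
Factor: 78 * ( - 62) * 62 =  - 299832 = -  2^3 * 3^1* 13^1 * 31^2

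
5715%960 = 915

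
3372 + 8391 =11763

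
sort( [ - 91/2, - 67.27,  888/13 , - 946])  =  [  -  946, - 67.27,-91/2, 888/13 ]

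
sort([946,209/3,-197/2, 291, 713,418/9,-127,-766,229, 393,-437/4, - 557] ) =[ - 766,-557, - 127,  -  437/4, - 197/2,418/9,209/3,229,291,393,  713,946] 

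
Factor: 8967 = 3^1 * 7^2 *61^1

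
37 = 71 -34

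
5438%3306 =2132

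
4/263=4/263 =0.02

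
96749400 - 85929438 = 10819962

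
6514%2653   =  1208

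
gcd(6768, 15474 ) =6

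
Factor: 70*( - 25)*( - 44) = 2^3*5^3*7^1*11^1 = 77000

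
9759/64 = 9759/64 =152.48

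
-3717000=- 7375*504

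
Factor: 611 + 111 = 2^1 * 19^2 = 722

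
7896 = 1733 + 6163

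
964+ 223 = 1187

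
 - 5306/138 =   -  2653/69 = - 38.45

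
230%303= 230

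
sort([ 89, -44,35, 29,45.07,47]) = [-44,29, 35, 45.07, 47  ,  89] 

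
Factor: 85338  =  2^1*3^2*11^1*431^1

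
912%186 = 168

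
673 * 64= 43072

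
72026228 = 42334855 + 29691373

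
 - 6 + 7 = 1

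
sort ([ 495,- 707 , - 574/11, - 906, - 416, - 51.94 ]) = [ - 906,-707,-416, - 574/11, - 51.94,495]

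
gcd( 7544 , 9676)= 164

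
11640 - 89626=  -77986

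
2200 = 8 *275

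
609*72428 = 44108652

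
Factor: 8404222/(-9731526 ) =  - 4202111/4865763 = - 3^( - 1)*7^(-1 ) * 17^1*263^( - 1 ) * 881^( - 1 )*247183^1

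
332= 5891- 5559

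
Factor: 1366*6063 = 2^1*3^1*43^1*47^1*683^1 = 8282058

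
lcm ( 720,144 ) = 720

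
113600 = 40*2840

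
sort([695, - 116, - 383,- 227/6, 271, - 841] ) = [ - 841, - 383,-116, - 227/6, 271, 695 ]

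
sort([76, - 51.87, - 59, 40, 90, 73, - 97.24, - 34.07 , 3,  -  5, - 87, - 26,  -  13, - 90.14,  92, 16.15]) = [ - 97.24, - 90.14, - 87  ,  -  59,-51.87,-34.07, - 26 , - 13, - 5, 3, 16.15,40,  73, 76, 90, 92] 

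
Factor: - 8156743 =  - 7^1*23^1*29^1*1747^1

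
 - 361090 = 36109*(-10 ) 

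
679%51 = 16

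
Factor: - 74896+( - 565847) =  - 3^1 * 43^1*4967^1= - 640743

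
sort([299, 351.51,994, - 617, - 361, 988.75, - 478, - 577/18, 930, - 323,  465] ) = [ - 617,-478, - 361, - 323, - 577/18, 299,351.51, 465, 930,988.75, 994]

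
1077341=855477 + 221864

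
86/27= 86/27 = 3.19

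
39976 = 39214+762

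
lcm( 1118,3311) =86086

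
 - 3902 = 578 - 4480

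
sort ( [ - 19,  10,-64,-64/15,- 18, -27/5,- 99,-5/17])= [ - 99, - 64, - 19, - 18, - 27/5, - 64/15,-5/17,10]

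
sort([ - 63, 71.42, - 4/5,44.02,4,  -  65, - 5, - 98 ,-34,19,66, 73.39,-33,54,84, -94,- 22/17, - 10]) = [ - 98,-94, - 65, - 63,- 34, - 33, - 10, - 5,- 22/17, - 4/5, 4,19,  44.02,54 , 66, 71.42, 73.39,84 ] 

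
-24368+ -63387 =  - 87755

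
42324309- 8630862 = 33693447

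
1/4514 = 1/4514 = 0.00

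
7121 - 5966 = 1155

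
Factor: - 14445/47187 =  - 15/49 = - 3^1*5^1*7^( - 2) 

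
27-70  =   - 43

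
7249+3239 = 10488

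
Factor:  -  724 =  - 2^2*181^1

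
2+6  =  8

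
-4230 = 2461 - 6691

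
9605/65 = 147 + 10/13 = 147.77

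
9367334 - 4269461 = 5097873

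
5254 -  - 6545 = 11799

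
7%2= 1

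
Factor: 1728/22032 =4/51  =  2^2*3^ ( - 1)* 17^( - 1)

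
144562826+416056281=560619107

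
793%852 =793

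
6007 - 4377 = 1630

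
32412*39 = 1264068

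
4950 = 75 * 66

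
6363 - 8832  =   - 2469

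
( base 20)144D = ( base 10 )9693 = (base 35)7vx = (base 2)10010111011101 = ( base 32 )9et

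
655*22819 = 14946445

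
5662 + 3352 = 9014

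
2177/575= 2177/575 = 3.79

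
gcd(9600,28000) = 800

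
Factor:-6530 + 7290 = 2^3*5^1*19^1 = 760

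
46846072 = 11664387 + 35181685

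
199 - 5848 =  - 5649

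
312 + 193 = 505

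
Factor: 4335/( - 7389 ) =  - 1445/2463= -3^(-1) * 5^1 * 17^2 * 821^( - 1)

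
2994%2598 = 396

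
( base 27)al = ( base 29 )a1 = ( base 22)D5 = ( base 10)291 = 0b100100011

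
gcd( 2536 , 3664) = 8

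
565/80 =7+ 1/16= 7.06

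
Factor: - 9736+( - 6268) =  - 2^2* 4001^1=   - 16004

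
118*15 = 1770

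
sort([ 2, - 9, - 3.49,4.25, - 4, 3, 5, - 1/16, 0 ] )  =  [ - 9, - 4,  -  3.49, - 1/16 , 0, 2,3,4.25, 5 ] 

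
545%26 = 25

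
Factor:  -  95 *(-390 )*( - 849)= - 31455450 = -2^1*3^2*5^2 *13^1*19^1*283^1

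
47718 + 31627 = 79345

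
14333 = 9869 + 4464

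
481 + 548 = 1029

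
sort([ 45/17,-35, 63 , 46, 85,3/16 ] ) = [ - 35, 3/16,  45/17,  46,63,  85 ]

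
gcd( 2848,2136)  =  712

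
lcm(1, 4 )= 4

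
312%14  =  4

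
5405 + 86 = 5491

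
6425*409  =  2627825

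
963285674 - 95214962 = 868070712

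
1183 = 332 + 851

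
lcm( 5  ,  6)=30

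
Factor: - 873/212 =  - 2^ ( - 2)* 3^2 * 53^(-1)*97^1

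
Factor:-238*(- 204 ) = 2^3 * 3^1*7^1*17^2 = 48552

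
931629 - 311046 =620583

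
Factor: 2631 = 3^1*877^1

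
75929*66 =5011314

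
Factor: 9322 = 2^1*59^1*79^1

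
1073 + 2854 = 3927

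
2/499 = 2/499 = 0.00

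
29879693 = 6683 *4471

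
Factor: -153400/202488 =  - 25/33 = - 3^( - 1)*5^2*11^(-1)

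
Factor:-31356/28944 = - 2^( - 2 )* 3^( - 1 )*13^1   =  -13/12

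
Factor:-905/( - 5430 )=1/6 = 2^( - 1) * 3^( - 1 ) 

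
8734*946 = 8262364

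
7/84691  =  7/84691 =0.00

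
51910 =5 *10382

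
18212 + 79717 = 97929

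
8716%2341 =1693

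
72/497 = 72/497 = 0.14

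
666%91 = 29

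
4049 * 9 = 36441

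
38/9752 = 19/4876 = 0.00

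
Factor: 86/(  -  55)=-2^1*5^( - 1)*11^(-1 )*43^1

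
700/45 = 15 + 5/9 = 15.56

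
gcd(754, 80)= 2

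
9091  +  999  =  10090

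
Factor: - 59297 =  - 7^1 *43^1*197^1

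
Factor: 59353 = 7^1 * 61^1* 139^1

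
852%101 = 44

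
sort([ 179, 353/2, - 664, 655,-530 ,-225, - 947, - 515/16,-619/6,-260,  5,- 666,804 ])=[-947,-666, - 664,  -  530,  -  260,  -  225, - 619/6,  -  515/16,  5,353/2,179,655, 804]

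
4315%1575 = 1165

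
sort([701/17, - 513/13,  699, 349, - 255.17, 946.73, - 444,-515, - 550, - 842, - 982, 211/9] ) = [ - 982, - 842, - 550, - 515,-444, - 255.17,-513/13, 211/9, 701/17, 349, 699,946.73 ]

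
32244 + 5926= 38170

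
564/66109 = 564/66109 = 0.01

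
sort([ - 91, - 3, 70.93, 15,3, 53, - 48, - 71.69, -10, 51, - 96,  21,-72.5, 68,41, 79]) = [ - 96, - 91, - 72.5,- 71.69,- 48  , - 10, - 3 , 3, 15,21, 41 , 51 , 53,68 , 70.93, 79]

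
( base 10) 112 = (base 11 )A2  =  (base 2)1110000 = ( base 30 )3M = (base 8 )160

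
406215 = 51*7965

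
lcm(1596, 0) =0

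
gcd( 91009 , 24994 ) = 1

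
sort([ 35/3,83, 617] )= [ 35/3, 83,617] 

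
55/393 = 55/393 = 0.14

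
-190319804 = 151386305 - 341706109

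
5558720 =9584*580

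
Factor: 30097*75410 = 2^1*5^1* 7541^1 * 30097^1=2269614770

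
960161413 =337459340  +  622702073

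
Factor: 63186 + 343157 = 406343= 7^1 * 58049^1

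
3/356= 3/356 = 0.01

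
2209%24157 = 2209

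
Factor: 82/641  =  2^1*41^1*641^( - 1)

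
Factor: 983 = 983^1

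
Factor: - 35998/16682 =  - 41/19 =- 19^( - 1) * 41^1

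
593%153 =134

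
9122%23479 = 9122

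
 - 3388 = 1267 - 4655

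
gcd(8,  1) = 1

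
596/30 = 19 + 13/15 = 19.87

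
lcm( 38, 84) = 1596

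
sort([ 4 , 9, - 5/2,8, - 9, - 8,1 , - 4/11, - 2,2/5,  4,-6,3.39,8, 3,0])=[-9, - 8,-6,-5/2 , - 2 , - 4/11,0, 2/5,1, 3,3.39,4, 4,  8 , 8 , 9]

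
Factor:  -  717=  - 3^1*239^1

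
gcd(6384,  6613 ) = 1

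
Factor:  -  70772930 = - 2^1*5^1*167^1 * 42379^1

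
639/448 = 639/448 = 1.43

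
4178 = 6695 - 2517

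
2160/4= 540 =540.00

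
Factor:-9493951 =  - 9493951^1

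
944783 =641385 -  - 303398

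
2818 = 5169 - 2351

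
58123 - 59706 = -1583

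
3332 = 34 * 98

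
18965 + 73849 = 92814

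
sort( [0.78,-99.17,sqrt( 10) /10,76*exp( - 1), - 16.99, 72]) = [ - 99.17, - 16.99,sqrt (10 ) /10 , 0.78,76*exp (-1) , 72 ] 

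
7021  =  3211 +3810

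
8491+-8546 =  - 55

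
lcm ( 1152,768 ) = 2304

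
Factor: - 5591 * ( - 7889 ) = 44107399 = 7^3*23^1*5591^1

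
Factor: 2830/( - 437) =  - 2^1 *5^1*19^( - 1)*23^( - 1)*283^1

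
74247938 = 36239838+38008100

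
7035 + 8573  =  15608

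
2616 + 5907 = 8523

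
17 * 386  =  6562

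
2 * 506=1012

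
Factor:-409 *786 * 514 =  - 165237636 = - 2^2*3^1*131^1 * 257^1 * 409^1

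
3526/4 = 881 + 1/2 = 881.50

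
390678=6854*57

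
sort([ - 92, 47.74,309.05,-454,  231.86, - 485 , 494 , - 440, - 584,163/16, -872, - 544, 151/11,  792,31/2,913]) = [ - 872, - 584, - 544,-485, - 454, - 440,  -  92, 163/16 , 151/11,31/2,  47.74, 231.86,309.05 , 494,792,  913 ]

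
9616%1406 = 1180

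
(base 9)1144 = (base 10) 850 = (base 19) 26E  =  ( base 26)16i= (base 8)1522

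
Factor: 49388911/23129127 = 3^ ( - 2) * 7^ ( - 2 )*11^1*13^1 * 137^1 * 179^( - 1 ) * 293^ ( - 1)*2521^1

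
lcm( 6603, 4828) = 449004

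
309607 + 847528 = 1157135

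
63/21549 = 21/7183  =  0.00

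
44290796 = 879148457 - 834857661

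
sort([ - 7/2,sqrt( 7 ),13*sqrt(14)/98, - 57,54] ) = [ - 57  ,-7/2  ,  13*sqrt( 14 )/98,sqrt( 7),54]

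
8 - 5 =3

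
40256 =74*544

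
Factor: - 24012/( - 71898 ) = 2^1*3^1*29^1*521^ (  -  1 )=174/521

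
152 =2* 76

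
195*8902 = 1735890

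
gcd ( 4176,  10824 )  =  24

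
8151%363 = 165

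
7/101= 7/101=0.07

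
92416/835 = 92416/835 = 110.68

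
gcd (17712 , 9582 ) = 6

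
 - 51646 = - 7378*7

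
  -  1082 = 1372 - 2454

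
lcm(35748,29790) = 178740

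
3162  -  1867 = 1295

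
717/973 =717/973= 0.74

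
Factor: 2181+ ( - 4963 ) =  - 2^1*13^1*107^1 = - 2782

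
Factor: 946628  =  2^2 * 17^1*13921^1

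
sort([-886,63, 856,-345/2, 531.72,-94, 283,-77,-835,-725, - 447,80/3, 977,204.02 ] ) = [  -  886, - 835, - 725,  -  447,  -  345/2, -94,-77,80/3, 63,  204.02,283,531.72,856,  977] 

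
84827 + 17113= 101940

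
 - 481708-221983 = -703691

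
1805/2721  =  1805/2721   =  0.66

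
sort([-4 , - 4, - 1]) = [ - 4, - 4, -1]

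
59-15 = 44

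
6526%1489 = 570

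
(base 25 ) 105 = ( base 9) 770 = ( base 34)ii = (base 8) 1166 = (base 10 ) 630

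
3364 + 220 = 3584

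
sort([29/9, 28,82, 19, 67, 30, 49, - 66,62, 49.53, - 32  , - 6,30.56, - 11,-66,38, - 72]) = [  -  72, - 66, - 66, - 32,- 11, - 6,29/9,19, 28, 30, 30.56, 38, 49, 49.53,62, 67, 82]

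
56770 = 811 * 70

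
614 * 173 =106222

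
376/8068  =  94/2017 = 0.05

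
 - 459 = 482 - 941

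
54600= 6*9100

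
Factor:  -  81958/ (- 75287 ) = 86/79 = 2^1*43^1*79^(-1 )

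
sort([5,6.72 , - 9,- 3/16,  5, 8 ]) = [ - 9, - 3/16 , 5, 5, 6.72, 8] 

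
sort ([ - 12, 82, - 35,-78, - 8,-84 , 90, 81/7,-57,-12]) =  [-84,-78, - 57, - 35, - 12,-12,-8,81/7,  82, 90] 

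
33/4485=11/1495= 0.01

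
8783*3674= 32268742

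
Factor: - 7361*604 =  - 4446044 = - 2^2 *17^1*151^1*433^1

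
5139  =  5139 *1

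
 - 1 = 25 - 26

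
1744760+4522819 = 6267579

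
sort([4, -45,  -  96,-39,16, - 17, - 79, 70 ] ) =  [  -  96, - 79,-45, - 39,  -  17,4,16,70 ] 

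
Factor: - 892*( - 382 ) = 340744 = 2^3 * 191^1*223^1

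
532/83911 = 532/83911 = 0.01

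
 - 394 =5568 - 5962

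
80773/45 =1794 + 43/45 = 1794.96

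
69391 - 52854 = 16537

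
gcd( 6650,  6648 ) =2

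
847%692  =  155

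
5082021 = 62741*81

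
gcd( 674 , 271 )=1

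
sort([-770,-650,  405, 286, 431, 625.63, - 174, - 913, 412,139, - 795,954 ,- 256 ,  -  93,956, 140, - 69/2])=[ -913, - 795, - 770,  -  650, - 256, - 174 , - 93,-69/2,139, 140, 286,  405,412, 431 , 625.63,954,  956] 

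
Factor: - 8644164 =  - 2^2*3^1*19^1 * 31^1 * 1223^1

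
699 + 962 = 1661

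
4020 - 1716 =2304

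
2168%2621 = 2168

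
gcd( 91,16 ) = 1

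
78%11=1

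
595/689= 595/689 = 0.86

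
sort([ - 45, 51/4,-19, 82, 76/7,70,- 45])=[  -  45, - 45,-19, 76/7,51/4,70, 82 ]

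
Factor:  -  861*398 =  - 2^1* 3^1*7^1* 41^1 * 199^1 = - 342678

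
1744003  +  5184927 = 6928930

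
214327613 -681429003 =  - 467101390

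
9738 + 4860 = 14598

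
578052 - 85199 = 492853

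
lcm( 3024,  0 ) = 0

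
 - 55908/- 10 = 5590+4/5 = 5590.80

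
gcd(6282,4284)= 18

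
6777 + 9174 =15951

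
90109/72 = 90109/72 = 1251.51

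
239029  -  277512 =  -38483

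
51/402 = 17/134 = 0.13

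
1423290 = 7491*190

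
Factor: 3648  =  2^6*3^1*19^1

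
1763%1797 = 1763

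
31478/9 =31478/9 = 3497.56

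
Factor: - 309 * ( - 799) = 246891 = 3^1*17^1*47^1 * 103^1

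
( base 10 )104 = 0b1101000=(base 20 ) 54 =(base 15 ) 6e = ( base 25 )44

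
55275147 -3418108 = 51857039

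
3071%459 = 317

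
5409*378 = 2044602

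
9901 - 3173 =6728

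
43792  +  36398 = 80190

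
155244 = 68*2283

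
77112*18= 1388016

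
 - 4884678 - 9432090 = - 14316768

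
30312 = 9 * 3368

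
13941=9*1549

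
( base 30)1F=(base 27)1i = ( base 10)45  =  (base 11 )41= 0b101101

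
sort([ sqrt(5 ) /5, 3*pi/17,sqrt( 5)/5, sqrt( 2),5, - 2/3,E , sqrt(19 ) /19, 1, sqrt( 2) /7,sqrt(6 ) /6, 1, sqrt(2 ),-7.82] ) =[ -7.82, - 2/3, sqrt(2 )/7,sqrt(19)/19 , sqrt(6)/6,sqrt(5 )/5,sqrt( 5)/5,3*pi/17,1, 1,sqrt (2), sqrt( 2),E, 5 ]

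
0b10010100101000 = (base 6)112012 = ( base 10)9512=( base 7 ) 36506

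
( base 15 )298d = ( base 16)22cc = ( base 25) E68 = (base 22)I8K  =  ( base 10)8908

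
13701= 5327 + 8374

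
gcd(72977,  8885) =1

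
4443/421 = 10 + 233/421 = 10.55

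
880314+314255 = 1194569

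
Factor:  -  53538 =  - 2^1 *3^1*8923^1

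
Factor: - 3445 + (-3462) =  - 6907 =-6907^1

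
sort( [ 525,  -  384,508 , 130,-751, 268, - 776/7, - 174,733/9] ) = [ - 751, -384,-174,-776/7, 733/9, 130, 268,508,  525] 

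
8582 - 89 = 8493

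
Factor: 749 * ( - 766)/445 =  - 573734/445 = - 2^1*5^( - 1)*7^1 * 89^( - 1 ) * 107^1 * 383^1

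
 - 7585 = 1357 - 8942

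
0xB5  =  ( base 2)10110101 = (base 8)265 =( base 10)181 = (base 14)cd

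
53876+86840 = 140716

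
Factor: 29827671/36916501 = 3^1*283^(-1)*130447^(-1)*9942557^1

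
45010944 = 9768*4608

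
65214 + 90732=155946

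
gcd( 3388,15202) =22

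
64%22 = 20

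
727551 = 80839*9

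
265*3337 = 884305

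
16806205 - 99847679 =-83041474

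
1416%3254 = 1416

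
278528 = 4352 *64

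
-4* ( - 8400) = 33600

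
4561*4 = 18244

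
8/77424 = 1/9678 =0.00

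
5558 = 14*397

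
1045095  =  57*18335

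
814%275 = 264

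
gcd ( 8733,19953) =3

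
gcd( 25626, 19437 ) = 3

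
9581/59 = 162 +23/59 = 162.39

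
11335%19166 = 11335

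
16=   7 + 9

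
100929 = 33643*3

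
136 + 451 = 587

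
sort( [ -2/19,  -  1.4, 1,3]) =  [ -1.4, -2/19, 1, 3] 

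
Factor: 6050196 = 2^2*3^2 * 23^1*7307^1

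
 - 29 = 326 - 355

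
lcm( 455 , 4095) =4095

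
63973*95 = 6077435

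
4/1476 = 1/369 = 0.00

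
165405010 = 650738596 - 485333586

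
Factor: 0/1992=0^1 = 0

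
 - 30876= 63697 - 94573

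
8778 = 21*418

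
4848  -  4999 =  - 151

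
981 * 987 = 968247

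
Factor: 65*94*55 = 2^1*5^2*11^1*13^1* 47^1 = 336050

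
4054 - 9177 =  -5123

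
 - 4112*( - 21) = 86352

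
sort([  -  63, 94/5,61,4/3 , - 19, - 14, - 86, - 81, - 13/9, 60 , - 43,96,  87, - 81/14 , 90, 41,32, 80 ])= [ - 86, - 81,-63,-43, -19, - 14, - 81/14, - 13/9,4/3,94/5,32, 41, 60, 61,80 , 87, 90,96 ] 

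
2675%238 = 57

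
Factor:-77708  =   - 2^2* 19427^1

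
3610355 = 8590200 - 4979845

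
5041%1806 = 1429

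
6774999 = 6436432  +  338567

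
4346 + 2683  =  7029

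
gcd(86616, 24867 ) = 27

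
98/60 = 1  +  19/30= 1.63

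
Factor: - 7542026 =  - 2^1 * 3771013^1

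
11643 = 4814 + 6829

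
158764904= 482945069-324180165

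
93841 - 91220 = 2621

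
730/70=10 + 3/7 =10.43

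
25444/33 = 25444/33 = 771.03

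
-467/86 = -6 + 49/86 = - 5.43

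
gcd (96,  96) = 96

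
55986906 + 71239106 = 127226012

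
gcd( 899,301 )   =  1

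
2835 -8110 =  - 5275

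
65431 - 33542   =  31889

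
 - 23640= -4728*5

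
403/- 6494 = - 403/6494 = -0.06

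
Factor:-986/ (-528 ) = 2^(-3)*3^ (-1)*11^( - 1)*17^1*29^1 = 493/264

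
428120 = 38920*11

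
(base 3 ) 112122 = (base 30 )D5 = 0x18B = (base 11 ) 32A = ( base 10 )395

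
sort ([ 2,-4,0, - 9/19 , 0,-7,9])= [ - 7, - 4, - 9/19, 0,0  ,  2, 9 ]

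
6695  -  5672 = 1023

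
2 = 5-3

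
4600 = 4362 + 238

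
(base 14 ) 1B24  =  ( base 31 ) 543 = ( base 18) f40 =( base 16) 1344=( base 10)4932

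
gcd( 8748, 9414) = 18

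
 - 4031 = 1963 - 5994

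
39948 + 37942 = 77890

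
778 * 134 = 104252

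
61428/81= 20476/27   =  758.37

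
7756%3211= 1334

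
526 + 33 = 559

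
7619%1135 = 809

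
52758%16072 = 4542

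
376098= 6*62683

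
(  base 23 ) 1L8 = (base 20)2B0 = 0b1111111100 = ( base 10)1020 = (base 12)710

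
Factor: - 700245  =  - 3^4*5^1*7^1*13^1*19^1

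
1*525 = 525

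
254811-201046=53765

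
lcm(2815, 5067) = 25335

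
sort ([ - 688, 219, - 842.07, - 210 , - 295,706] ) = [ - 842.07, - 688,  -  295, - 210 , 219, 706] 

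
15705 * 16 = 251280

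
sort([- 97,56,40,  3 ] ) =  [ -97, 3, 40,56]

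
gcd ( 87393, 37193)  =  1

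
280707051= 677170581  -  396463530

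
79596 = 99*804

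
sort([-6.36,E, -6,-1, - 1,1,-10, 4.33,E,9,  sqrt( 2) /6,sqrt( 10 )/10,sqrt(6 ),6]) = [ - 10, - 6.36,-6,-1,-1,sqrt(2 ) /6, sqrt(10)/10,1,sqrt ( 6 ), E,E , 4.33, 6, 9] 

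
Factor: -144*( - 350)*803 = 40471200 = 2^5 * 3^2*5^2*7^1*11^1*73^1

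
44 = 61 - 17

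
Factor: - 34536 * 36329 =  - 1254658344 = - 2^3*3^1*17^1*1439^1*2137^1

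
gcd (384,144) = 48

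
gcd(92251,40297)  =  1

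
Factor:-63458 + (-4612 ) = -2^1 * 3^1*5^1*2269^1= -68070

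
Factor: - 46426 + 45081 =-5^1*269^1 =- 1345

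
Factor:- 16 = -2^4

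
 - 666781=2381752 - 3048533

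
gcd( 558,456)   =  6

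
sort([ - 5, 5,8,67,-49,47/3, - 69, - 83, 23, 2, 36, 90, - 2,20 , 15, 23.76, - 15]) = [ - 83, - 69, - 49 ,-15, - 5, - 2, 2,  5, 8,15,47/3, 20,  23 , 23.76 , 36, 67,90]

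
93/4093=93/4093= 0.02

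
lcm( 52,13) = 52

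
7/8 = 7/8 = 0.88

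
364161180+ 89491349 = 453652529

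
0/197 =0 = 0.00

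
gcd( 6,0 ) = 6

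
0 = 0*990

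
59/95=59/95 = 0.62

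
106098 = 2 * 53049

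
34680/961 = 34680/961 = 36.09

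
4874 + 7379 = 12253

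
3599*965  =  3473035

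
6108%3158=2950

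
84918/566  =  42459/283= 150.03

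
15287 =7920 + 7367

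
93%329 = 93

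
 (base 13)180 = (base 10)273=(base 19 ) e7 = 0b100010001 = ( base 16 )111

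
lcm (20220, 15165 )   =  60660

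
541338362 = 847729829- 306391467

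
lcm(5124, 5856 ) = 40992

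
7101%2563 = 1975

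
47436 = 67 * 708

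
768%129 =123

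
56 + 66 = 122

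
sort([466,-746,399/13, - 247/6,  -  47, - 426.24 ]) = [  -  746, -426.24  , - 47, - 247/6,399/13,  466]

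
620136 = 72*8613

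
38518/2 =19259 = 19259.00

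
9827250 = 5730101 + 4097149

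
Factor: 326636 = 2^2*37^1*2207^1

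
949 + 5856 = 6805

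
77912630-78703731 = - 791101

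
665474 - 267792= 397682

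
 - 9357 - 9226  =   - 18583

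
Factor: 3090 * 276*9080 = 2^6*3^2*5^2*23^1*103^1*227^1 = 7743787200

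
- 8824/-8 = 1103/1 = 1103.00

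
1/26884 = 1/26884  =  0.00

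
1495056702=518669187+976387515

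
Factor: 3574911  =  3^1 * 1191637^1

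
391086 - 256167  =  134919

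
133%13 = 3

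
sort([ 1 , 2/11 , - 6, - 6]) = [ -6, - 6, 2/11,  1] 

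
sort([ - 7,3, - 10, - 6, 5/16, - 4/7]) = [ - 10,- 7, - 6, - 4/7 , 5/16,3 ] 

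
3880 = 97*40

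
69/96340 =69/96340 = 0.00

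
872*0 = 0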